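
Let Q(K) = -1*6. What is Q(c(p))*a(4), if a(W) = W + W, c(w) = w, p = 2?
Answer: -48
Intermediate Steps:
a(W) = 2*W
Q(K) = -6
Q(c(p))*a(4) = -12*4 = -6*8 = -48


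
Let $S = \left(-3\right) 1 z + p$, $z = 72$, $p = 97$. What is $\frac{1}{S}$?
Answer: $- \frac{1}{119} \approx -0.0084034$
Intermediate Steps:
$S = -119$ ($S = \left(-3\right) 1 \cdot 72 + 97 = \left(-3\right) 72 + 97 = -216 + 97 = -119$)
$\frac{1}{S} = \frac{1}{-119} = - \frac{1}{119}$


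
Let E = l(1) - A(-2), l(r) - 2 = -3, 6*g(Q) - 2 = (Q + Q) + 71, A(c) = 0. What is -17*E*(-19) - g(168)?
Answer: -2347/6 ≈ -391.17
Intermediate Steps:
g(Q) = 73/6 + Q/3 (g(Q) = 1/3 + ((Q + Q) + 71)/6 = 1/3 + (2*Q + 71)/6 = 1/3 + (71 + 2*Q)/6 = 1/3 + (71/6 + Q/3) = 73/6 + Q/3)
l(r) = -1 (l(r) = 2 - 3 = -1)
E = -1 (E = -1 - 1*0 = -1 + 0 = -1)
-17*E*(-19) - g(168) = -17*(-1)*(-19) - (73/6 + (1/3)*168) = 17*(-19) - (73/6 + 56) = -323 - 1*409/6 = -323 - 409/6 = -2347/6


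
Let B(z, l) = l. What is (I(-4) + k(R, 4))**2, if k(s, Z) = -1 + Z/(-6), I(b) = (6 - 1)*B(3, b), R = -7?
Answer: 4225/9 ≈ 469.44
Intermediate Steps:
I(b) = 5*b (I(b) = (6 - 1)*b = 5*b)
k(s, Z) = -1 - Z/6 (k(s, Z) = -1 + Z*(-1/6) = -1 - Z/6)
(I(-4) + k(R, 4))**2 = (5*(-4) + (-1 - 1/6*4))**2 = (-20 + (-1 - 2/3))**2 = (-20 - 5/3)**2 = (-65/3)**2 = 4225/9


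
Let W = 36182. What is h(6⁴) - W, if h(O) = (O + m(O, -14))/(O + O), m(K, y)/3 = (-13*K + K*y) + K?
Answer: -72441/2 ≈ -36221.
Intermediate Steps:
m(K, y) = -36*K + 3*K*y (m(K, y) = 3*((-13*K + K*y) + K) = 3*(-12*K + K*y) = -36*K + 3*K*y)
h(O) = -77/2 (h(O) = (O + 3*O*(-12 - 14))/(O + O) = (O + 3*O*(-26))/((2*O)) = (O - 78*O)*(1/(2*O)) = (-77*O)*(1/(2*O)) = -77/2)
h(6⁴) - W = -77/2 - 1*36182 = -77/2 - 36182 = -72441/2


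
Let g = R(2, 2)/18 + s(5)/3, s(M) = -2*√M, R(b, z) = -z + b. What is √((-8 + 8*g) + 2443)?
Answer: √(21915 - 48*√5)/3 ≈ 49.225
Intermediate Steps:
R(b, z) = b - z
g = -2*√5/3 (g = (2 - 1*2)/18 - 2*√5/3 = (2 - 2)*(1/18) - 2*√5*(⅓) = 0*(1/18) - 2*√5/3 = 0 - 2*√5/3 = -2*√5/3 ≈ -1.4907)
√((-8 + 8*g) + 2443) = √((-8 + 8*(-2*√5/3)) + 2443) = √((-8 - 16*√5/3) + 2443) = √(2435 - 16*√5/3)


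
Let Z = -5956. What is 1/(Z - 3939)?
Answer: -1/9895 ≈ -0.00010106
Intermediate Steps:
1/(Z - 3939) = 1/(-5956 - 3939) = 1/(-9895) = -1/9895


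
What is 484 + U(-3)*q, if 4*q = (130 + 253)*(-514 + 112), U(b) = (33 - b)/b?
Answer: 462382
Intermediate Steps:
U(b) = (33 - b)/b
q = -76983/2 (q = ((130 + 253)*(-514 + 112))/4 = (383*(-402))/4 = (1/4)*(-153966) = -76983/2 ≈ -38492.)
484 + U(-3)*q = 484 + ((33 - 1*(-3))/(-3))*(-76983/2) = 484 - (33 + 3)/3*(-76983/2) = 484 - 1/3*36*(-76983/2) = 484 - 12*(-76983/2) = 484 + 461898 = 462382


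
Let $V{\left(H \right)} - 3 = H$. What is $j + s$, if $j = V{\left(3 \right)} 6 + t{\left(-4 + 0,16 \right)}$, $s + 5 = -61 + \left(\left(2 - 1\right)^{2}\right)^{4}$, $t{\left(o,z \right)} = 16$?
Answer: $-13$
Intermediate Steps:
$V{\left(H \right)} = 3 + H$
$s = -65$ ($s = -5 - \left(61 - \left(\left(2 - 1\right)^{2}\right)^{4}\right) = -5 - \left(61 - \left(1^{2}\right)^{4}\right) = -5 - \left(61 - 1^{4}\right) = -5 + \left(-61 + 1\right) = -5 - 60 = -65$)
$j = 52$ ($j = \left(3 + 3\right) 6 + 16 = 6 \cdot 6 + 16 = 36 + 16 = 52$)
$j + s = 52 - 65 = -13$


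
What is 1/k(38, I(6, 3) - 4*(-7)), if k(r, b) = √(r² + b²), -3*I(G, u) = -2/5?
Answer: 15*√125746/251492 ≈ 0.021150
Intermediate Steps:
I(G, u) = 2/15 (I(G, u) = -(-2)/(3*5) = -⅓*(-⅖) = 2/15)
k(r, b) = √(b² + r²)
1/k(38, I(6, 3) - 4*(-7)) = 1/(√((2/15 - 4*(-7))² + 38²)) = 1/(√((2/15 + 28)² + 1444)) = 1/(√((422/15)² + 1444)) = 1/(√(178084/225 + 1444)) = 1/(√(502984/225)) = 1/(2*√125746/15) = 15*√125746/251492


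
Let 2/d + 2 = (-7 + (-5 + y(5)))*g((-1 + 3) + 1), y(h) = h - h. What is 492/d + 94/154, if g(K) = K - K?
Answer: -37837/77 ≈ -491.39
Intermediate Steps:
y(h) = 0
g(K) = 0
d = -1 (d = 2/(-2 + (-7 + (-5 + 0))*0) = 2/(-2 + (-7 - 5)*0) = 2/(-2 - 12*0) = 2/(-2 + 0) = 2/(-2) = 2*(-½) = -1)
492/d + 94/154 = 492/(-1) + 94/154 = 492*(-1) + 94*(1/154) = -492 + 47/77 = -37837/77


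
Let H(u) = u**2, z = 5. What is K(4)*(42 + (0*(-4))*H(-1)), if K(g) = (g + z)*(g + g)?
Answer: 3024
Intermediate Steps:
K(g) = 2*g*(5 + g) (K(g) = (g + 5)*(g + g) = (5 + g)*(2*g) = 2*g*(5 + g))
K(4)*(42 + (0*(-4))*H(-1)) = (2*4*(5 + 4))*(42 + (0*(-4))*(-1)**2) = (2*4*9)*(42 + 0*1) = 72*(42 + 0) = 72*42 = 3024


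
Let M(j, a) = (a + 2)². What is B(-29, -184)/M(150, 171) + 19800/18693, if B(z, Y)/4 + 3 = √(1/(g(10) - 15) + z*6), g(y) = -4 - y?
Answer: 65818876/62162533 + 28*I*√2987/867941 ≈ 1.0588 + 0.0017631*I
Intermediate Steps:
M(j, a) = (2 + a)²
B(z, Y) = -12 + 4*√(-1/29 + 6*z) (B(z, Y) = -12 + 4*√(1/((-4 - 1*10) - 15) + z*6) = -12 + 4*√(1/((-4 - 10) - 15) + 6*z) = -12 + 4*√(1/(-14 - 15) + 6*z) = -12 + 4*√(1/(-29) + 6*z) = -12 + 4*√(-1/29 + 6*z))
B(-29, -184)/M(150, 171) + 19800/18693 = (-12 + 4*√(-29 + 5046*(-29))/29)/((2 + 171)²) + 19800/18693 = (-12 + 4*√(-29 - 146334)/29)/(173²) + 19800*(1/18693) = (-12 + 4*√(-146363)/29)/29929 + 2200/2077 = (-12 + 4*(7*I*√2987)/29)*(1/29929) + 2200/2077 = (-12 + 28*I*√2987/29)*(1/29929) + 2200/2077 = (-12/29929 + 28*I*√2987/867941) + 2200/2077 = 65818876/62162533 + 28*I*√2987/867941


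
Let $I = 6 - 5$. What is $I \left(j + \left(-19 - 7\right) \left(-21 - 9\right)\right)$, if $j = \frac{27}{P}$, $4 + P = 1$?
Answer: $771$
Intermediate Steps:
$P = -3$ ($P = -4 + 1 = -3$)
$j = -9$ ($j = \frac{27}{-3} = 27 \left(- \frac{1}{3}\right) = -9$)
$I = 1$
$I \left(j + \left(-19 - 7\right) \left(-21 - 9\right)\right) = 1 \left(-9 + \left(-19 - 7\right) \left(-21 - 9\right)\right) = 1 \left(-9 - -780\right) = 1 \left(-9 + 780\right) = 1 \cdot 771 = 771$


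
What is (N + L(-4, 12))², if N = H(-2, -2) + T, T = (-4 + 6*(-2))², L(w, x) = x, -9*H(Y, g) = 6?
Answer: 643204/9 ≈ 71467.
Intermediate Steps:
H(Y, g) = -⅔ (H(Y, g) = -⅑*6 = -⅔)
T = 256 (T = (-4 - 12)² = (-16)² = 256)
N = 766/3 (N = -⅔ + 256 = 766/3 ≈ 255.33)
(N + L(-4, 12))² = (766/3 + 12)² = (802/3)² = 643204/9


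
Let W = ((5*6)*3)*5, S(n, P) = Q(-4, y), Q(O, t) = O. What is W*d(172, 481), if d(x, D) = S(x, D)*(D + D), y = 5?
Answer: -1731600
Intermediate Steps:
S(n, P) = -4
W = 450 (W = (30*3)*5 = 90*5 = 450)
d(x, D) = -8*D (d(x, D) = -4*(D + D) = -8*D)
W*d(172, 481) = 450*(-8*481) = 450*(-3848) = -1731600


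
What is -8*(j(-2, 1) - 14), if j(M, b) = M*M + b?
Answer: 72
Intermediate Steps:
j(M, b) = b + M² (j(M, b) = M² + b = b + M²)
-8*(j(-2, 1) - 14) = -8*((1 + (-2)²) - 14) = -8*((1 + 4) - 14) = -8*(5 - 14) = -8*(-9) = 72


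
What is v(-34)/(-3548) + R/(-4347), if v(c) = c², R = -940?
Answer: -422503/3855789 ≈ -0.10958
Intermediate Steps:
v(-34)/(-3548) + R/(-4347) = (-34)²/(-3548) - 940/(-4347) = 1156*(-1/3548) - 940*(-1/4347) = -289/887 + 940/4347 = -422503/3855789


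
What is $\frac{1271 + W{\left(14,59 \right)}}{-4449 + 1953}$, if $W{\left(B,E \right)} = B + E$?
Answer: $- \frac{7}{13} \approx -0.53846$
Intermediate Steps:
$\frac{1271 + W{\left(14,59 \right)}}{-4449 + 1953} = \frac{1271 + \left(14 + 59\right)}{-4449 + 1953} = \frac{1271 + 73}{-2496} = 1344 \left(- \frac{1}{2496}\right) = - \frac{7}{13}$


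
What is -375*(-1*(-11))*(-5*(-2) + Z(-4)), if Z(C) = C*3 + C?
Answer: 24750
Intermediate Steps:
Z(C) = 4*C (Z(C) = 3*C + C = 4*C)
-375*(-1*(-11))*(-5*(-2) + Z(-4)) = -375*(-1*(-11))*(-5*(-2) + 4*(-4)) = -4125*(10 - 16) = -4125*(-6) = -375*(-66) = 24750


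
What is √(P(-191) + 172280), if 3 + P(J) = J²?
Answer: √208758 ≈ 456.90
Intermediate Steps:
P(J) = -3 + J²
√(P(-191) + 172280) = √((-3 + (-191)²) + 172280) = √((-3 + 36481) + 172280) = √(36478 + 172280) = √208758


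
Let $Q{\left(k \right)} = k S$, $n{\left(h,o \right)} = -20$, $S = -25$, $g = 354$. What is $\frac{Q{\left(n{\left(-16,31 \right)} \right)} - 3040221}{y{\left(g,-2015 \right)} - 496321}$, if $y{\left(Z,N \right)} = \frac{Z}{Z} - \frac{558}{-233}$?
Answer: $\frac{708254993}{115642002} \approx 6.1245$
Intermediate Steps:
$y{\left(Z,N \right)} = \frac{791}{233}$ ($y{\left(Z,N \right)} = 1 - - \frac{558}{233} = 1 + \frac{558}{233} = \frac{791}{233}$)
$Q{\left(k \right)} = - 25 k$ ($Q{\left(k \right)} = k \left(-25\right) = - 25 k$)
$\frac{Q{\left(n{\left(-16,31 \right)} \right)} - 3040221}{y{\left(g,-2015 \right)} - 496321} = \frac{\left(-25\right) \left(-20\right) - 3040221}{\frac{791}{233} - 496321} = \frac{500 - 3040221}{- \frac{115642002}{233}} = \left(-3039721\right) \left(- \frac{233}{115642002}\right) = \frac{708254993}{115642002}$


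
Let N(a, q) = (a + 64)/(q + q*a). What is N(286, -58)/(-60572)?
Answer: 25/72020108 ≈ 3.4713e-7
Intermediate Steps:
N(a, q) = (64 + a)/(q + a*q)
N(286, -58)/(-60572) = ((64 + 286)/((-58)*(1 + 286)))/(-60572) = -1/58*350/287*(-1/60572) = -1/58*1/287*350*(-1/60572) = -25/1189*(-1/60572) = 25/72020108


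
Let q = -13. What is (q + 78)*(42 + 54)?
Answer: 6240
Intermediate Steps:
(q + 78)*(42 + 54) = (-13 + 78)*(42 + 54) = 65*96 = 6240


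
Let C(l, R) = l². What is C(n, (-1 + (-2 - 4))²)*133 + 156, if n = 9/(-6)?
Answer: 1821/4 ≈ 455.25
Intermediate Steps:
n = -3/2 (n = 9*(-⅙) = -3/2 ≈ -1.5000)
C(n, (-1 + (-2 - 4))²)*133 + 156 = (-3/2)²*133 + 156 = (9/4)*133 + 156 = 1197/4 + 156 = 1821/4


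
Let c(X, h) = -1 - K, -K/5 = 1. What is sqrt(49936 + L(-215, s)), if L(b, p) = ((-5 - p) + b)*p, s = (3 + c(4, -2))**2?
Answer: sqrt(36755) ≈ 191.72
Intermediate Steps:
K = -5 (K = -5*1 = -5)
c(X, h) = 4 (c(X, h) = -1 - 1*(-5) = -1 + 5 = 4)
s = 49 (s = (3 + 4)**2 = 7**2 = 49)
L(b, p) = p*(-5 + b - p) (L(b, p) = (-5 + b - p)*p = p*(-5 + b - p))
sqrt(49936 + L(-215, s)) = sqrt(49936 + 49*(-5 - 215 - 1*49)) = sqrt(49936 + 49*(-5 - 215 - 49)) = sqrt(49936 + 49*(-269)) = sqrt(49936 - 13181) = sqrt(36755)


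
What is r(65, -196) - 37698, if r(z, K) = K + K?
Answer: -38090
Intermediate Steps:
r(z, K) = 2*K
r(65, -196) - 37698 = 2*(-196) - 37698 = -392 - 37698 = -38090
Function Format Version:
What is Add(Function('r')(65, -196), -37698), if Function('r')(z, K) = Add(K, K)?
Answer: -38090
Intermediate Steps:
Function('r')(z, K) = Mul(2, K)
Add(Function('r')(65, -196), -37698) = Add(Mul(2, -196), -37698) = Add(-392, -37698) = -38090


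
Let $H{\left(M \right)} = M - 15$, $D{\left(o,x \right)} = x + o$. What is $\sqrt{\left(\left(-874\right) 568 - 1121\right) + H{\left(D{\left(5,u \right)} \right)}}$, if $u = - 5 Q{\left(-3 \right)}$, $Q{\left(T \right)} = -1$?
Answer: $i \sqrt{497558} \approx 705.38 i$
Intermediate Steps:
$u = 5$ ($u = \left(-5\right) \left(-1\right) = 5$)
$D{\left(o,x \right)} = o + x$
$H{\left(M \right)} = -15 + M$ ($H{\left(M \right)} = M - 15 = -15 + M$)
$\sqrt{\left(\left(-874\right) 568 - 1121\right) + H{\left(D{\left(5,u \right)} \right)}} = \sqrt{\left(\left(-874\right) 568 - 1121\right) + \left(-15 + \left(5 + 5\right)\right)} = \sqrt{\left(-496432 - 1121\right) + \left(-15 + 10\right)} = \sqrt{-497553 - 5} = \sqrt{-497558} = i \sqrt{497558}$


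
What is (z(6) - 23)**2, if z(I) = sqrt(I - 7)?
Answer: (23 - I)**2 ≈ 528.0 - 46.0*I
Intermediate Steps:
z(I) = sqrt(-7 + I)
(z(6) - 23)**2 = (sqrt(-7 + 6) - 23)**2 = (sqrt(-1) - 23)**2 = (I - 23)**2 = (-23 + I)**2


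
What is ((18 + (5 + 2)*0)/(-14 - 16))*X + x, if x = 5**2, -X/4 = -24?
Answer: -163/5 ≈ -32.600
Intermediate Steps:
X = 96 (X = -4*(-24) = 96)
x = 25
((18 + (5 + 2)*0)/(-14 - 16))*X + x = ((18 + (5 + 2)*0)/(-14 - 16))*96 + 25 = ((18 + 7*0)/(-30))*96 + 25 = ((18 + 0)*(-1/30))*96 + 25 = (18*(-1/30))*96 + 25 = -3/5*96 + 25 = -288/5 + 25 = -163/5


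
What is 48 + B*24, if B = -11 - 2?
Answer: -264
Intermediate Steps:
B = -13
48 + B*24 = 48 - 13*24 = 48 - 312 = -264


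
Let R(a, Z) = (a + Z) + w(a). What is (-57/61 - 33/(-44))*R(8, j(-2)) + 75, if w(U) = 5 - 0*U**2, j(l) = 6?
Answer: 17445/244 ≈ 71.496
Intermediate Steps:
w(U) = 5 (w(U) = 5 - 1*0 = 5 + 0 = 5)
R(a, Z) = 5 + Z + a (R(a, Z) = (a + Z) + 5 = (Z + a) + 5 = 5 + Z + a)
(-57/61 - 33/(-44))*R(8, j(-2)) + 75 = (-57/61 - 33/(-44))*(5 + 6 + 8) + 75 = (-57*1/61 - 33*(-1/44))*19 + 75 = (-57/61 + 3/4)*19 + 75 = -45/244*19 + 75 = -855/244 + 75 = 17445/244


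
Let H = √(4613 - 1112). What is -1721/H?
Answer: -1721*√389/1167 ≈ -29.086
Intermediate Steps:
H = 3*√389 (H = √3501 = 3*√389 ≈ 59.169)
-1721/H = -1721*√389/1167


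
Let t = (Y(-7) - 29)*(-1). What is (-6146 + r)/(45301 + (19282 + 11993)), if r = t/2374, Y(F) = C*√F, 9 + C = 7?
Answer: -14590575/181791424 + I*√7/90895712 ≈ -0.08026 + 2.9108e-8*I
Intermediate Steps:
C = -2 (C = -9 + 7 = -2)
Y(F) = -2*√F
t = 29 + 2*I*√7 (t = (-2*I*√7 - 29)*(-1) = (-29 - 2*I*√7)*(-1) = 29 + 2*I*√7 ≈ 29.0 + 5.2915*I)
r = 29/2374 + I*√7/1187 (r = (29 + 2*I*√7)/2374 = (29 + 2*I*√7)*(1/2374) = 29/2374 + I*√7/1187 ≈ 0.012216 + 0.0022289*I)
(-6146 + r)/(45301 + (19282 + 11993)) = (-6146 + (29/2374 + I*√7/1187))/(45301 + (19282 + 11993)) = (-14590575/2374 + I*√7/1187)/(45301 + 31275) = (-14590575/2374 + I*√7/1187)/76576 = (-14590575/2374 + I*√7/1187)*(1/76576) = -14590575/181791424 + I*√7/90895712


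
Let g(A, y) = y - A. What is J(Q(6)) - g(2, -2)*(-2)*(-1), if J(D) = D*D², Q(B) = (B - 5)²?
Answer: 9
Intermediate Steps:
Q(B) = (-5 + B)²
J(D) = D³
J(Q(6)) - g(2, -2)*(-2)*(-1) = ((-5 + 6)²)³ - (-2 - 1*2)*(-2)*(-1) = (1²)³ - (-2 - 2)*(-2)*(-1) = 1³ - (-4*(-2))*(-1) = 1 - 8*(-1) = 1 - 1*(-8) = 1 + 8 = 9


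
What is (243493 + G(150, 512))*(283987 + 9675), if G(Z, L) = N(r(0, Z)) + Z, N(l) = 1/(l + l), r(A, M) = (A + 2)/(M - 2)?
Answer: 71559556160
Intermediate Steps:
r(A, M) = (2 + A)/(-2 + M)
N(l) = 1/(2*l)
G(Z, L) = -½ + 5*Z/4 (G(Z, L) = 1/(2*(((2 + 0)/(-2 + Z)))) + Z = 1/(2*((2/(-2 + Z)))) + Z = (-1 + Z/2)/2 + Z = (-½ + Z/4) + Z = -½ + 5*Z/4)
(243493 + G(150, 512))*(283987 + 9675) = (243493 + (-½ + (5/4)*150))*(283987 + 9675) = (243493 + (-½ + 375/2))*293662 = (243493 + 187)*293662 = 243680*293662 = 71559556160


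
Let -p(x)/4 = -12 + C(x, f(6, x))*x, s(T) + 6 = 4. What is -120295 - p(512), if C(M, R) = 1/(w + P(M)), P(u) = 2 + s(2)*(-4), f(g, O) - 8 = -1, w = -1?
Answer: -1081039/9 ≈ -1.2012e+5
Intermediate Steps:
s(T) = -2 (s(T) = -6 + 4 = -2)
f(g, O) = 7 (f(g, O) = 8 - 1 = 7)
P(u) = 10 (P(u) = 2 - 2*(-4) = 2 + 8 = 10)
C(M, R) = ⅑ (C(M, R) = 1/(-1 + 10) = 1/9 = ⅑)
p(x) = 48 - 4*x/9 (p(x) = -4*(-12 + x/9) = 48 - 4*x/9)
-120295 - p(512) = -120295 - (48 - 4/9*512) = -120295 - (48 - 2048/9) = -120295 - 1*(-1616/9) = -120295 + 1616/9 = -1081039/9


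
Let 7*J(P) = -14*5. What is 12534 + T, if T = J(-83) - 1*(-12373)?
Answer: 24897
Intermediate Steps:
J(P) = -10 (J(P) = (-14*5)/7 = (⅐)*(-70) = -10)
T = 12363 (T = -10 - 1*(-12373) = -10 + 12373 = 12363)
12534 + T = 12534 + 12363 = 24897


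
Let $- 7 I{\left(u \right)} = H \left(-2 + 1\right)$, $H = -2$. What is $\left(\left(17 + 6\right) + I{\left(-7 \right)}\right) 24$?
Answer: $\frac{3816}{7} \approx 545.14$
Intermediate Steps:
$I{\left(u \right)} = - \frac{2}{7}$ ($I{\left(u \right)} = - \frac{\left(-2\right) \left(-2 + 1\right)}{7} = - \frac{\left(-2\right) \left(-1\right)}{7} = \left(- \frac{1}{7}\right) 2 = - \frac{2}{7}$)
$\left(\left(17 + 6\right) + I{\left(-7 \right)}\right) 24 = \left(\left(17 + 6\right) - \frac{2}{7}\right) 24 = \left(23 - \frac{2}{7}\right) 24 = \frac{159}{7} \cdot 24 = \frac{3816}{7}$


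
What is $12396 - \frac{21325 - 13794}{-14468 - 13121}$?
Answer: $\frac{342000775}{27589} \approx 12396.0$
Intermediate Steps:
$12396 - \frac{21325 - 13794}{-14468 - 13121} = 12396 - \frac{7531}{-27589} = 12396 - 7531 \left(- \frac{1}{27589}\right) = 12396 - - \frac{7531}{27589} = 12396 + \frac{7531}{27589} = \frac{342000775}{27589}$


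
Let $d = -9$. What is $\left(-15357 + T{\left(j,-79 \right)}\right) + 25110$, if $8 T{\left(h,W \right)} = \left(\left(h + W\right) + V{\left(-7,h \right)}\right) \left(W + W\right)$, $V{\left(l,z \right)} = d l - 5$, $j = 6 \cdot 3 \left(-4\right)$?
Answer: $\frac{46359}{4} \approx 11590.0$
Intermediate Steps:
$j = -72$ ($j = 18 \left(-4\right) = -72$)
$V{\left(l,z \right)} = -5 - 9 l$ ($V{\left(l,z \right)} = - 9 l - 5 = -5 - 9 l$)
$T{\left(h,W \right)} = \frac{W \left(58 + W + h\right)}{4}$ ($T{\left(h,W \right)} = \frac{\left(\left(h + W\right) - -58\right) \left(W + W\right)}{8} = \frac{\left(\left(W + h\right) + \left(-5 + 63\right)\right) 2 W}{8} = \frac{\left(\left(W + h\right) + 58\right) 2 W}{8} = \frac{\left(58 + W + h\right) 2 W}{8} = \frac{2 W \left(58 + W + h\right)}{8} = \frac{W \left(58 + W + h\right)}{4}$)
$\left(-15357 + T{\left(j,-79 \right)}\right) + 25110 = \left(-15357 + \frac{1}{4} \left(-79\right) \left(58 - 79 - 72\right)\right) + 25110 = \left(-15357 + \frac{1}{4} \left(-79\right) \left(-93\right)\right) + 25110 = \left(-15357 + \frac{7347}{4}\right) + 25110 = - \frac{54081}{4} + 25110 = \frac{46359}{4}$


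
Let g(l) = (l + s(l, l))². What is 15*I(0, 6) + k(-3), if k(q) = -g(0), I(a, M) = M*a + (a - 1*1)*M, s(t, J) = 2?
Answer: -94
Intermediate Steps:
I(a, M) = M*a + M*(-1 + a) (I(a, M) = M*a + (a - 1)*M = M*a + (-1 + a)*M = M*a + M*(-1 + a))
g(l) = (2 + l)² (g(l) = (l + 2)² = (2 + l)²)
k(q) = -4 (k(q) = -(2 + 0)² = -1*2² = -1*4 = -4)
15*I(0, 6) + k(-3) = 15*(6*(-1 + 2*0)) - 4 = 15*(6*(-1 + 0)) - 4 = 15*(6*(-1)) - 4 = 15*(-6) - 4 = -90 - 4 = -94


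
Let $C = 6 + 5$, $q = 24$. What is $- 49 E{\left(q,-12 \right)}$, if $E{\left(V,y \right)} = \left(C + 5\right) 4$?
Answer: $-3136$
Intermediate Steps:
$C = 11$
$E{\left(V,y \right)} = 64$ ($E{\left(V,y \right)} = \left(11 + 5\right) 4 = 16 \cdot 4 = 64$)
$- 49 E{\left(q,-12 \right)} = \left(-49\right) 64 = -3136$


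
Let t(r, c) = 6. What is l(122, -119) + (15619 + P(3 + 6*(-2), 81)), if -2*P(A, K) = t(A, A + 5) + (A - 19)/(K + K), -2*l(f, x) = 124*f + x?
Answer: 1314077/162 ≈ 8111.6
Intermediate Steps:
l(f, x) = -62*f - x/2 (l(f, x) = -(124*f + x)/2 = -(x + 124*f)/2 = -62*f - x/2)
P(A, K) = -3 - (-19 + A)/(4*K) (P(A, K) = -(6 + (A - 19)/(K + K))/2 = -(6 + (-19 + A)/((2*K)))/2 = -(6 + (-19 + A)*(1/(2*K)))/2 = -(6 + (-19 + A)/(2*K))/2 = -3 - (-19 + A)/(4*K))
l(122, -119) + (15619 + P(3 + 6*(-2), 81)) = (-62*122 - ½*(-119)) + (15619 + (¼)*(19 - (3 + 6*(-2)) - 12*81)/81) = (-7564 + 119/2) + (15619 + (¼)*(1/81)*(19 - (3 - 12) - 972)) = -15009/2 + (15619 + (¼)*(1/81)*(19 - 1*(-9) - 972)) = -15009/2 + (15619 + (¼)*(1/81)*(19 + 9 - 972)) = -15009/2 + (15619 + (¼)*(1/81)*(-944)) = -15009/2 + (15619 - 236/81) = -15009/2 + 1264903/81 = 1314077/162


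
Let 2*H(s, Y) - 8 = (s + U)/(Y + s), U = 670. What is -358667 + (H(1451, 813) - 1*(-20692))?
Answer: -1530330567/4528 ≈ -3.3797e+5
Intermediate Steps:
H(s, Y) = 4 + (670 + s)/(2*(Y + s)) (H(s, Y) = 4 + ((s + 670)/(Y + s))/2 = 4 + ((670 + s)/(Y + s))/2 = 4 + (670 + s)/(2*(Y + s)))
-358667 + (H(1451, 813) - 1*(-20692)) = -358667 + ((335 + 4*813 + (9/2)*1451)/(813 + 1451) - 1*(-20692)) = -358667 + ((335 + 3252 + 13059/2)/2264 + 20692) = -358667 + ((1/2264)*(20233/2) + 20692) = -358667 + (20233/4528 + 20692) = -358667 + 93713609/4528 = -1530330567/4528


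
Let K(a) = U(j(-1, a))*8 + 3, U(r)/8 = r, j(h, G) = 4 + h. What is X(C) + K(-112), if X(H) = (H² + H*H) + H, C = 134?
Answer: 36241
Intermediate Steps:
U(r) = 8*r
X(H) = H + 2*H² (X(H) = (H² + H²) + H = 2*H² + H = H + 2*H²)
K(a) = 195 (K(a) = (8*(4 - 1))*8 + 3 = (8*3)*8 + 3 = 24*8 + 3 = 192 + 3 = 195)
X(C) + K(-112) = 134*(1 + 2*134) + 195 = 134*(1 + 268) + 195 = 134*269 + 195 = 36046 + 195 = 36241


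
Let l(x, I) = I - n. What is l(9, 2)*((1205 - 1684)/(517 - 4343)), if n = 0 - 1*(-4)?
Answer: -479/1913 ≈ -0.25039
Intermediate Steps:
n = 4 (n = 0 + 4 = 4)
l(x, I) = -4 + I (l(x, I) = I - 1*4 = I - 4 = -4 + I)
l(9, 2)*((1205 - 1684)/(517 - 4343)) = (-4 + 2)*((1205 - 1684)/(517 - 4343)) = -(-958)/(-3826) = -(-958)*(-1)/3826 = -2*479/3826 = -479/1913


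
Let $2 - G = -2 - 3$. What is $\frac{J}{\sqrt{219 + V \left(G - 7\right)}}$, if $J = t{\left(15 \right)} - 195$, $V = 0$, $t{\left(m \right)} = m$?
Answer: $- \frac{60 \sqrt{219}}{73} \approx -12.163$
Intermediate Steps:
$G = 7$ ($G = 2 - \left(-2 - 3\right) = 2 - -5 = 2 + 5 = 7$)
$J = -180$ ($J = 15 - 195 = -180$)
$\frac{J}{\sqrt{219 + V \left(G - 7\right)}} = - \frac{180}{\sqrt{219 + 0 \left(7 - 7\right)}} = - \frac{180}{\sqrt{219 + 0 \cdot 0}} = - \frac{180}{\sqrt{219 + 0}} = - \frac{180}{\sqrt{219}} = - 180 \frac{\sqrt{219}}{219} = - \frac{60 \sqrt{219}}{73}$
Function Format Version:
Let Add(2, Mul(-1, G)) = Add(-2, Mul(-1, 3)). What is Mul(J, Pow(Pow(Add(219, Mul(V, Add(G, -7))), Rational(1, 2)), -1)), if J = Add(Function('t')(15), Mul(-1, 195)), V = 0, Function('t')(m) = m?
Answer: Mul(Rational(-60, 73), Pow(219, Rational(1, 2))) ≈ -12.163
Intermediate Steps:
G = 7 (G = Add(2, Mul(-1, Add(-2, Mul(-1, 3)))) = Add(2, Mul(-1, Add(-2, -3))) = Add(2, Mul(-1, -5)) = Add(2, 5) = 7)
J = -180 (J = Add(15, Mul(-1, 195)) = Add(15, -195) = -180)
Mul(J, Pow(Pow(Add(219, Mul(V, Add(G, -7))), Rational(1, 2)), -1)) = Mul(-180, Pow(Pow(Add(219, Mul(0, Add(7, -7))), Rational(1, 2)), -1)) = Mul(-180, Pow(Pow(Add(219, Mul(0, 0)), Rational(1, 2)), -1)) = Mul(-180, Pow(Pow(Add(219, 0), Rational(1, 2)), -1)) = Mul(-180, Pow(Pow(219, Rational(1, 2)), -1)) = Mul(-180, Mul(Rational(1, 219), Pow(219, Rational(1, 2)))) = Mul(Rational(-60, 73), Pow(219, Rational(1, 2)))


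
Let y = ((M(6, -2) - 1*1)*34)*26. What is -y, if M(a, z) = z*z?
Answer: -2652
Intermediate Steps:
M(a, z) = z²
y = 2652 (y = (((-2)² - 1*1)*34)*26 = ((4 - 1)*34)*26 = (3*34)*26 = 102*26 = 2652)
-y = -1*2652 = -2652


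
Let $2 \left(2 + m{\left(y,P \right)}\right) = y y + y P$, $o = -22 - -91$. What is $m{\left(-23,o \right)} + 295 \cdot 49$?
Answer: $13924$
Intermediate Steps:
$o = 69$ ($o = -22 + 91 = 69$)
$m{\left(y,P \right)} = -2 + \frac{y^{2}}{2} + \frac{P y}{2}$ ($m{\left(y,P \right)} = -2 + \frac{y y + y P}{2} = -2 + \frac{y^{2} + P y}{2} = -2 + \left(\frac{y^{2}}{2} + \frac{P y}{2}\right) = -2 + \frac{y^{2}}{2} + \frac{P y}{2}$)
$m{\left(-23,o \right)} + 295 \cdot 49 = \left(-2 + \frac{\left(-23\right)^{2}}{2} + \frac{1}{2} \cdot 69 \left(-23\right)\right) + 295 \cdot 49 = \left(-2 + \frac{1}{2} \cdot 529 - \frac{1587}{2}\right) + 14455 = \left(-2 + \frac{529}{2} - \frac{1587}{2}\right) + 14455 = -531 + 14455 = 13924$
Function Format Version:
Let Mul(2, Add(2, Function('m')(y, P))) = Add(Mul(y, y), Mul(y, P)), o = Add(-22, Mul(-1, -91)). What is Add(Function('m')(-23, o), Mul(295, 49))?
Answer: 13924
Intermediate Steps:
o = 69 (o = Add(-22, 91) = 69)
Function('m')(y, P) = Add(-2, Mul(Rational(1, 2), Pow(y, 2)), Mul(Rational(1, 2), P, y)) (Function('m')(y, P) = Add(-2, Mul(Rational(1, 2), Add(Mul(y, y), Mul(y, P)))) = Add(-2, Mul(Rational(1, 2), Add(Pow(y, 2), Mul(P, y)))) = Add(-2, Add(Mul(Rational(1, 2), Pow(y, 2)), Mul(Rational(1, 2), P, y))) = Add(-2, Mul(Rational(1, 2), Pow(y, 2)), Mul(Rational(1, 2), P, y)))
Add(Function('m')(-23, o), Mul(295, 49)) = Add(Add(-2, Mul(Rational(1, 2), Pow(-23, 2)), Mul(Rational(1, 2), 69, -23)), Mul(295, 49)) = Add(Add(-2, Mul(Rational(1, 2), 529), Rational(-1587, 2)), 14455) = Add(Add(-2, Rational(529, 2), Rational(-1587, 2)), 14455) = Add(-531, 14455) = 13924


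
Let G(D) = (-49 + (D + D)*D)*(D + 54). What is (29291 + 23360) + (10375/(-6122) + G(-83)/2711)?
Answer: 871369517215/16596742 ≈ 52502.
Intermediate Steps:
G(D) = (-49 + 2*D**2)*(54 + D) (G(D) = (-49 + (2*D)*D)*(54 + D) = (-49 + 2*D**2)*(54 + D))
(29291 + 23360) + (10375/(-6122) + G(-83)/2711) = (29291 + 23360) + (10375/(-6122) + (-2646 - 49*(-83) + 2*(-83)**3 + 108*(-83)**2)/2711) = 52651 + (10375*(-1/6122) + (-2646 + 4067 + 2*(-571787) + 108*6889)*(1/2711)) = 52651 + (-10375/6122 + (-2646 + 4067 - 1143574 + 744012)*(1/2711)) = 52651 + (-10375/6122 - 398141*1/2711) = 52651 + (-10375/6122 - 398141/2711) = 52651 - 2465545827/16596742 = 871369517215/16596742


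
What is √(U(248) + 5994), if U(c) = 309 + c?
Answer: √6551 ≈ 80.938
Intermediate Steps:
√(U(248) + 5994) = √((309 + 248) + 5994) = √(557 + 5994) = √6551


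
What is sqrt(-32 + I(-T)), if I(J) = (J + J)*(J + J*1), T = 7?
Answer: 2*sqrt(41) ≈ 12.806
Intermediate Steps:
I(J) = 4*J**2 (I(J) = (2*J)*(J + J) = (2*J)*(2*J) = 4*J**2)
sqrt(-32 + I(-T)) = sqrt(-32 + 4*(-1*7)**2) = sqrt(-32 + 4*(-7)**2) = sqrt(-32 + 4*49) = sqrt(-32 + 196) = sqrt(164) = 2*sqrt(41)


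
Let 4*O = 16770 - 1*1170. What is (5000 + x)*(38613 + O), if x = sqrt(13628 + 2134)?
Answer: 212565000 + 42513*sqrt(15762) ≈ 2.1790e+8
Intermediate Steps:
O = 3900 (O = (16770 - 1*1170)/4 = (16770 - 1170)/4 = (1/4)*15600 = 3900)
x = sqrt(15762) ≈ 125.55
(5000 + x)*(38613 + O) = (5000 + sqrt(15762))*(38613 + 3900) = (5000 + sqrt(15762))*42513 = 212565000 + 42513*sqrt(15762)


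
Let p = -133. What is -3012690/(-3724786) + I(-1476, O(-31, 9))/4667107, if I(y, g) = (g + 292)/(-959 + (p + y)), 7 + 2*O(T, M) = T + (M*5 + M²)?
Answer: 752239216375403/930042652554457 ≈ 0.80882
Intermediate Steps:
O(T, M) = -7/2 + T/2 + M²/2 + 5*M/2 (O(T, M) = -7/2 + (T + (M*5 + M²))/2 = -7/2 + (T + (5*M + M²))/2 = -7/2 + (T + (M² + 5*M))/2 = -7/2 + (T + M² + 5*M)/2 = -7/2 + (T/2 + M²/2 + 5*M/2) = -7/2 + T/2 + M²/2 + 5*M/2)
I(y, g) = (292 + g)/(-1092 + y) (I(y, g) = (g + 292)/(-959 + (-133 + y)) = (292 + g)/(-1092 + y))
-3012690/(-3724786) + I(-1476, O(-31, 9))/4667107 = -3012690/(-3724786) + ((292 + (-7/2 + (½)*(-31) + (½)*9² + (5/2)*9))/(-1092 - 1476))/4667107 = -3012690*(-1/3724786) + ((292 + (-7/2 - 31/2 + (½)*81 + 45/2))/(-2568))*(1/4667107) = 1506345/1862393 - (292 + (-7/2 - 31/2 + 81/2 + 45/2))/2568*(1/4667107) = 1506345/1862393 - (292 + 44)/2568*(1/4667107) = 1506345/1862393 - 1/2568*336*(1/4667107) = 1506345/1862393 - 14/107*1/4667107 = 1506345/1862393 - 14/499380449 = 752239216375403/930042652554457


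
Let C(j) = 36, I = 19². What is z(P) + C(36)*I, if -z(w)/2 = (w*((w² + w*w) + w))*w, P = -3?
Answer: 12726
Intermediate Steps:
I = 361
z(w) = -2*w²*(w + 2*w²) (z(w) = -2*w*((w² + w*w) + w)*w = -2*w*((w² + w²) + w)*w = -2*w*(2*w² + w)*w = -2*w*(w + 2*w²)*w = -2*w²*(w + 2*w²))
z(P) + C(36)*I = (-3)³*(-2 - 4*(-3)) + 36*361 = -27*(-2 + 12) + 12996 = -27*10 + 12996 = -270 + 12996 = 12726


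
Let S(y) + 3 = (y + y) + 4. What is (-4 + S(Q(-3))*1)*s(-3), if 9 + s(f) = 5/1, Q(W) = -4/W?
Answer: 4/3 ≈ 1.3333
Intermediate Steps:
S(y) = 1 + 2*y (S(y) = -3 + ((y + y) + 4) = -3 + (2*y + 4) = -3 + (4 + 2*y) = 1 + 2*y)
s(f) = -4 (s(f) = -9 + 5/1 = -9 + 5*1 = -9 + 5 = -4)
(-4 + S(Q(-3))*1)*s(-3) = (-4 + (1 + 2*(-4/(-3)))*1)*(-4) = (-4 + (1 + 2*(-4*(-⅓)))*1)*(-4) = (-4 + (1 + 2*(4/3))*1)*(-4) = (-4 + (1 + 8/3)*1)*(-4) = (-4 + (11/3)*1)*(-4) = (-4 + 11/3)*(-4) = -⅓*(-4) = 4/3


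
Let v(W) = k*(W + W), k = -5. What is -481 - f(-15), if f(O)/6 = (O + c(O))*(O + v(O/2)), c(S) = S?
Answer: 10319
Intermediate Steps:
v(W) = -10*W (v(W) = -5*(W + W) = -10*W)
f(O) = -48*O**2 (f(O) = 6*((O + O)*(O - 10*O/2)) = 6*((2*O)*(O - 10*O/2)) = 6*((2*O)*(O - 5*O)) = 6*((2*O)*(-4*O)) = 6*(-8*O**2) = -48*O**2)
-481 - f(-15) = -481 - (-48)*(-15)**2 = -481 - (-48)*225 = -481 - 1*(-10800) = -481 + 10800 = 10319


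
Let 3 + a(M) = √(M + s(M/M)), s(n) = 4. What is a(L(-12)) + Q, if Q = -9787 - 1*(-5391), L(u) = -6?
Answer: -4399 + I*√2 ≈ -4399.0 + 1.4142*I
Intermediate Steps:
a(M) = -3 + √(4 + M) (a(M) = -3 + √(M + 4) = -3 + √(4 + M))
Q = -4396 (Q = -9787 + 5391 = -4396)
a(L(-12)) + Q = (-3 + √(4 - 6)) - 4396 = (-3 + √(-2)) - 4396 = (-3 + I*√2) - 4396 = -4399 + I*√2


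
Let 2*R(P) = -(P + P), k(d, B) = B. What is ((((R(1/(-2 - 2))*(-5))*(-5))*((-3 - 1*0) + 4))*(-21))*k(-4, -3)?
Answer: 1575/4 ≈ 393.75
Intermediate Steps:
R(P) = -P (R(P) = (-(P + P))/2 = (-2*P)/2 = -P)
((((R(1/(-2 - 2))*(-5))*(-5))*((-3 - 1*0) + 4))*(-21))*k(-4, -3) = ((((-1/(-2 - 2)*(-5))*(-5))*((-3 - 1*0) + 4))*(-21))*(-3) = ((((-1/(-4)*(-5))*(-5))*((-3 + 0) + 4))*(-21))*(-3) = ((((-1*(-¼)*(-5))*(-5))*(-3 + 4))*(-21))*(-3) = (((((¼)*(-5))*(-5))*1)*(-21))*(-3) = ((-5/4*(-5)*1)*(-21))*(-3) = (((25/4)*1)*(-21))*(-3) = ((25/4)*(-21))*(-3) = -525/4*(-3) = 1575/4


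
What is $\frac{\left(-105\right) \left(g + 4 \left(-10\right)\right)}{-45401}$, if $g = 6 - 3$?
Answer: $- \frac{3885}{45401} \approx -0.085571$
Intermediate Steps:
$g = 3$ ($g = 6 - 3 = 3$)
$\frac{\left(-105\right) \left(g + 4 \left(-10\right)\right)}{-45401} = \frac{\left(-105\right) \left(3 + 4 \left(-10\right)\right)}{-45401} = - 105 \left(3 - 40\right) \left(- \frac{1}{45401}\right) = \left(-105\right) \left(-37\right) \left(- \frac{1}{45401}\right) = 3885 \left(- \frac{1}{45401}\right) = - \frac{3885}{45401}$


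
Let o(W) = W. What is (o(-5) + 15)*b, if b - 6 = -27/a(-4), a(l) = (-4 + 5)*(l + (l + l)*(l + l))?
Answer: 111/2 ≈ 55.500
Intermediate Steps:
a(l) = l + 4*l**2 (a(l) = 1*(l + (2*l)*(2*l)) = 1*(l + 4*l**2) = l + 4*l**2)
b = 111/20 (b = 6 - 27*(-1/(4*(1 + 4*(-4)))) = 6 - 27*(-1/(4*(1 - 16))) = 6 - 27/((-4*(-15))) = 6 - 27/60 = 6 - 27*1/60 = 6 - 9/20 = 111/20 ≈ 5.5500)
(o(-5) + 15)*b = (-5 + 15)*(111/20) = 10*(111/20) = 111/2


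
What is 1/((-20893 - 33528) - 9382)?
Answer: -1/63803 ≈ -1.5673e-5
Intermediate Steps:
1/((-20893 - 33528) - 9382) = 1/(-54421 - 9382) = 1/(-63803) = -1/63803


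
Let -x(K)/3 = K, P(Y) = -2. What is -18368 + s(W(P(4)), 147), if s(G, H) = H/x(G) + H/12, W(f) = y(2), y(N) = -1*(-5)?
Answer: -367311/20 ≈ -18366.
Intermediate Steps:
y(N) = 5
W(f) = 5
x(K) = -3*K
s(G, H) = H/12 - H/(3*G) (s(G, H) = H/((-3*G)) + H/12 = H*(-1/(3*G)) + H*(1/12) = -H/(3*G) + H/12 = H/12 - H/(3*G))
-18368 + s(W(P(4)), 147) = -18368 + (1/12)*147*(-4 + 5)/5 = -18368 + (1/12)*147*(⅕)*1 = -18368 + 49/20 = -367311/20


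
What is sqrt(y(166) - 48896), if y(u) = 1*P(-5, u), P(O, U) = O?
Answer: I*sqrt(48901) ≈ 221.14*I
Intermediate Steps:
y(u) = -5 (y(u) = 1*(-5) = -5)
sqrt(y(166) - 48896) = sqrt(-5 - 48896) = sqrt(-48901) = I*sqrt(48901)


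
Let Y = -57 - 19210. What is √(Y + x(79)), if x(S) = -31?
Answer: I*√19298 ≈ 138.92*I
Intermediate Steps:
Y = -19267
√(Y + x(79)) = √(-19267 - 31) = √(-19298) = I*√19298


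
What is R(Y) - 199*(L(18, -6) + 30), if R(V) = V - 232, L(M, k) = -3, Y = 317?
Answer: -5288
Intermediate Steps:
R(V) = -232 + V
R(Y) - 199*(L(18, -6) + 30) = (-232 + 317) - 199*(-3 + 30) = 85 - 199*27 = 85 - 1*5373 = 85 - 5373 = -5288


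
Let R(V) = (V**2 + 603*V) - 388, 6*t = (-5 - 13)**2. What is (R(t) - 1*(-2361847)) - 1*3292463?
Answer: -895526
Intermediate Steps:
t = 54 (t = (-5 - 13)**2/6 = (1/6)*(-18)**2 = (1/6)*324 = 54)
R(V) = -388 + V**2 + 603*V
(R(t) - 1*(-2361847)) - 1*3292463 = ((-388 + 54**2 + 603*54) - 1*(-2361847)) - 1*3292463 = ((-388 + 2916 + 32562) + 2361847) - 3292463 = (35090 + 2361847) - 3292463 = 2396937 - 3292463 = -895526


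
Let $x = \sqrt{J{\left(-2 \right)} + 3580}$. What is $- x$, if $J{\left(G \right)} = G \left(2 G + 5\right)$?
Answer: $- \sqrt{3578} \approx -59.816$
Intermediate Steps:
$J{\left(G \right)} = G \left(5 + 2 G\right)$
$x = \sqrt{3578}$ ($x = \sqrt{- 2 \left(5 + 2 \left(-2\right)\right) + 3580} = \sqrt{- 2 \left(5 - 4\right) + 3580} = \sqrt{\left(-2\right) 1 + 3580} = \sqrt{-2 + 3580} = \sqrt{3578} \approx 59.816$)
$- x = - \sqrt{3578}$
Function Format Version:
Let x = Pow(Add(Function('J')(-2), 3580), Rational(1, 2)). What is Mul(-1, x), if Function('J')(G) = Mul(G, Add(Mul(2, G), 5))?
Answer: Mul(-1, Pow(3578, Rational(1, 2))) ≈ -59.816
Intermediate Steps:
Function('J')(G) = Mul(G, Add(5, Mul(2, G)))
x = Pow(3578, Rational(1, 2)) (x = Pow(Add(Mul(-2, Add(5, Mul(2, -2))), 3580), Rational(1, 2)) = Pow(Add(Mul(-2, Add(5, -4)), 3580), Rational(1, 2)) = Pow(Add(Mul(-2, 1), 3580), Rational(1, 2)) = Pow(Add(-2, 3580), Rational(1, 2)) = Pow(3578, Rational(1, 2)) ≈ 59.816)
Mul(-1, x) = Mul(-1, Pow(3578, Rational(1, 2)))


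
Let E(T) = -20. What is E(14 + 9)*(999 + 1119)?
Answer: -42360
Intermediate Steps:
E(14 + 9)*(999 + 1119) = -20*(999 + 1119) = -20*2118 = -42360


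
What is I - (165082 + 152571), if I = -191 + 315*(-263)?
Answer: -400689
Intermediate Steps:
I = -83036 (I = -191 - 82845 = -83036)
I - (165082 + 152571) = -83036 - (165082 + 152571) = -83036 - 1*317653 = -83036 - 317653 = -400689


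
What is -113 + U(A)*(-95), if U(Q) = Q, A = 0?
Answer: -113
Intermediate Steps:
-113 + U(A)*(-95) = -113 + 0*(-95) = -113 + 0 = -113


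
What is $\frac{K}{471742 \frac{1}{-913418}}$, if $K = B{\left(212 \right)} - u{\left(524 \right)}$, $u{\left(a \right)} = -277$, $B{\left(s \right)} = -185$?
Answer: $- \frac{42017228}{235871} \approx -178.14$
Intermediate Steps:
$K = 92$ ($K = -185 - -277 = -185 + 277 = 92$)
$\frac{K}{471742 \frac{1}{-913418}} = \frac{92}{471742 \frac{1}{-913418}} = \frac{92}{471742 \left(- \frac{1}{913418}\right)} = \frac{92}{- \frac{235871}{456709}} = 92 \left(- \frac{456709}{235871}\right) = - \frac{42017228}{235871}$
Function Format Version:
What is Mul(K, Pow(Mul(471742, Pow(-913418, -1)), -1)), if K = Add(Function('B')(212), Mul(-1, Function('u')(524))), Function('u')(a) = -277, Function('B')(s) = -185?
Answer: Rational(-42017228, 235871) ≈ -178.14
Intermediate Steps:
K = 92 (K = Add(-185, Mul(-1, -277)) = Add(-185, 277) = 92)
Mul(K, Pow(Mul(471742, Pow(-913418, -1)), -1)) = Mul(92, Pow(Mul(471742, Pow(-913418, -1)), -1)) = Mul(92, Pow(Mul(471742, Rational(-1, 913418)), -1)) = Mul(92, Pow(Rational(-235871, 456709), -1)) = Mul(92, Rational(-456709, 235871)) = Rational(-42017228, 235871)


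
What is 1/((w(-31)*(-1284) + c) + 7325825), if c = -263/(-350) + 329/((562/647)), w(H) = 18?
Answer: 49175/359129574239 ≈ 1.3693e-7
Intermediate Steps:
c = 18662464/49175 (c = -263*(-1/350) + 329/((562*(1/647))) = 263/350 + 329/(562/647) = 263/350 + 329*(647/562) = 263/350 + 212863/562 = 18662464/49175 ≈ 379.51)
1/((w(-31)*(-1284) + c) + 7325825) = 1/((18*(-1284) + 18662464/49175) + 7325825) = 1/((-23112 + 18662464/49175) + 7325825) = 1/(-1117870136/49175 + 7325825) = 1/(359129574239/49175) = 49175/359129574239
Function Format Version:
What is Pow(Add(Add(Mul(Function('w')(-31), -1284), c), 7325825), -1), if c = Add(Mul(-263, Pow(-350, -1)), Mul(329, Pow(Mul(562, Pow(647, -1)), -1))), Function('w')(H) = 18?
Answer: Rational(49175, 359129574239) ≈ 1.3693e-7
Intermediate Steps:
c = Rational(18662464, 49175) (c = Add(Mul(-263, Rational(-1, 350)), Mul(329, Pow(Mul(562, Rational(1, 647)), -1))) = Add(Rational(263, 350), Mul(329, Pow(Rational(562, 647), -1))) = Add(Rational(263, 350), Mul(329, Rational(647, 562))) = Add(Rational(263, 350), Rational(212863, 562)) = Rational(18662464, 49175) ≈ 379.51)
Pow(Add(Add(Mul(Function('w')(-31), -1284), c), 7325825), -1) = Pow(Add(Add(Mul(18, -1284), Rational(18662464, 49175)), 7325825), -1) = Pow(Add(Add(-23112, Rational(18662464, 49175)), 7325825), -1) = Pow(Add(Rational(-1117870136, 49175), 7325825), -1) = Pow(Rational(359129574239, 49175), -1) = Rational(49175, 359129574239)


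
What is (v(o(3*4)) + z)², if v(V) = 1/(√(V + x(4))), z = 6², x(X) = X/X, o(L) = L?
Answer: (468 + √13)²/169 ≈ 1316.0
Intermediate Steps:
x(X) = 1
z = 36
v(V) = (1 + V)^(-½) (v(V) = 1/(√(V + 1)) = 1/(√(1 + V)) = (1 + V)^(-½))
(v(o(3*4)) + z)² = ((1 + 3*4)^(-½) + 36)² = ((1 + 12)^(-½) + 36)² = (13^(-½) + 36)² = (√13/13 + 36)² = (36 + √13/13)²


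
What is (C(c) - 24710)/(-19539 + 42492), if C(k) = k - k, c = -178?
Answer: -3530/3279 ≈ -1.0765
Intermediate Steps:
C(k) = 0
(C(c) - 24710)/(-19539 + 42492) = (0 - 24710)/(-19539 + 42492) = -24710/22953 = -24710*1/22953 = -3530/3279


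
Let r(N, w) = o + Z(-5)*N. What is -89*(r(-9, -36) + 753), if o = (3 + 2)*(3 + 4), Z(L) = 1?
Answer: -69331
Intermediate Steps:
o = 35 (o = 5*7 = 35)
r(N, w) = 35 + N (r(N, w) = 35 + 1*N = 35 + N)
-89*(r(-9, -36) + 753) = -89*((35 - 9) + 753) = -89*(26 + 753) = -89*779 = -69331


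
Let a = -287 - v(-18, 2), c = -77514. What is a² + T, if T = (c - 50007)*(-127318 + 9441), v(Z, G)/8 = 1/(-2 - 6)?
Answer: 15031874713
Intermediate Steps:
v(Z, G) = -1 (v(Z, G) = 8/(-2 - 6) = 8/(-8) = 8*(-⅛) = -1)
a = -286 (a = -287 - 1*(-1) = -287 + 1 = -286)
T = 15031792917 (T = (-77514 - 50007)*(-127318 + 9441) = -127521*(-117877) = 15031792917)
a² + T = (-286)² + 15031792917 = 81796 + 15031792917 = 15031874713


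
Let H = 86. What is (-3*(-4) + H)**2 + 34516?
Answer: 44120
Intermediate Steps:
(-3*(-4) + H)**2 + 34516 = (-3*(-4) + 86)**2 + 34516 = (12 + 86)**2 + 34516 = 98**2 + 34516 = 9604 + 34516 = 44120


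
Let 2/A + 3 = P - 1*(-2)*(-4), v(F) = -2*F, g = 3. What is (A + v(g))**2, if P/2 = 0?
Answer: 4624/121 ≈ 38.215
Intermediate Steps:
P = 0 (P = 2*0 = 0)
A = -2/11 (A = 2/(-3 + (0 - 1*(-2)*(-4))) = 2/(-3 + (0 + 2*(-4))) = 2/(-3 + (0 - 8)) = 2/(-3 - 8) = 2/(-11) = 2*(-1/11) = -2/11 ≈ -0.18182)
(A + v(g))**2 = (-2/11 - 2*3)**2 = (-2/11 - 6)**2 = (-68/11)**2 = 4624/121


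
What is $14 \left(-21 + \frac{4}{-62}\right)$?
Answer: $- \frac{9142}{31} \approx -294.9$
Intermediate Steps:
$14 \left(-21 + \frac{4}{-62}\right) = 14 \left(-21 + 4 \left(- \frac{1}{62}\right)\right) = 14 \left(-21 - \frac{2}{31}\right) = 14 \left(- \frac{653}{31}\right) = - \frac{9142}{31}$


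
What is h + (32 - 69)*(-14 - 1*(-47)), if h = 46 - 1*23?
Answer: -1198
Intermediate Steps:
h = 23 (h = 46 - 23 = 23)
h + (32 - 69)*(-14 - 1*(-47)) = 23 + (32 - 69)*(-14 - 1*(-47)) = 23 - 37*(-14 + 47) = 23 - 37*33 = 23 - 1221 = -1198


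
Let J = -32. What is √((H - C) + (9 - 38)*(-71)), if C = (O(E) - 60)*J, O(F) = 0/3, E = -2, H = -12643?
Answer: 2*I*√3126 ≈ 111.82*I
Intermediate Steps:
O(F) = 0 (O(F) = 0*(⅓) = 0)
C = 1920 (C = (0 - 60)*(-32) = -60*(-32) = 1920)
√((H - C) + (9 - 38)*(-71)) = √((-12643 - 1*1920) + (9 - 38)*(-71)) = √((-12643 - 1920) - 29*(-71)) = √(-14563 + 2059) = √(-12504) = 2*I*√3126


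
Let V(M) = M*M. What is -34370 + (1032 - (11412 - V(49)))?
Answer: -42349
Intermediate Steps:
V(M) = M**2
-34370 + (1032 - (11412 - V(49))) = -34370 + (1032 - (11412 - 1*49**2)) = -34370 + (1032 - (11412 - 1*2401)) = -34370 + (1032 - (11412 - 2401)) = -34370 + (1032 - 1*9011) = -34370 + (1032 - 9011) = -34370 - 7979 = -42349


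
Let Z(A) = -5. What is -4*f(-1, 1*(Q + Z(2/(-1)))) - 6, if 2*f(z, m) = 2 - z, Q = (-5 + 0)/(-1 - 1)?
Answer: -12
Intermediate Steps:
Q = 5/2 (Q = -5/(-2) = -5*(-½) = 5/2 ≈ 2.5000)
f(z, m) = 1 - z/2 (f(z, m) = (2 - z)/2 = 1 - z/2)
-4*f(-1, 1*(Q + Z(2/(-1)))) - 6 = -4*(1 - ½*(-1)) - 6 = -4*(1 + ½) - 6 = -4*3/2 - 6 = -6 - 6 = -12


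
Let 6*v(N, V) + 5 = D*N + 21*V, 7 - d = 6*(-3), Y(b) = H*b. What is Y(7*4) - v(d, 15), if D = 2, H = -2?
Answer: -116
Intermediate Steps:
Y(b) = -2*b
d = 25 (d = 7 - 6*(-3) = 7 - 1*(-18) = 7 + 18 = 25)
v(N, V) = -⅚ + N/3 + 7*V/2 (v(N, V) = -⅚ + (2*N + 21*V)/6 = -⅚ + (N/3 + 7*V/2) = -⅚ + N/3 + 7*V/2)
Y(7*4) - v(d, 15) = -14*4 - (-⅚ + (⅓)*25 + (7/2)*15) = -2*28 - (-⅚ + 25/3 + 105/2) = -56 - 1*60 = -56 - 60 = -116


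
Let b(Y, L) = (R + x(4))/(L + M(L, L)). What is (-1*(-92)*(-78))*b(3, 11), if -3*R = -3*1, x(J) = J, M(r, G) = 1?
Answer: -2990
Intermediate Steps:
R = 1 (R = -(-1) = -1/3*(-3) = 1)
b(Y, L) = 5/(1 + L) (b(Y, L) = (1 + 4)/(L + 1) = 5/(1 + L))
(-1*(-92)*(-78))*b(3, 11) = (-1*(-92)*(-78))*(5/(1 + 11)) = (92*(-78))*(5/12) = -35880/12 = -7176*5/12 = -2990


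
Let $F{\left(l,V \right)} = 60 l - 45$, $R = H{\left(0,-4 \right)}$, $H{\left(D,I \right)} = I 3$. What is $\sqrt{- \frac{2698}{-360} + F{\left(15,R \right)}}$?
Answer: $\frac{\sqrt{776245}}{30} \approx 29.368$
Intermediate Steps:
$H{\left(D,I \right)} = 3 I$
$R = -12$ ($R = 3 \left(-4\right) = -12$)
$F{\left(l,V \right)} = -45 + 60 l$
$\sqrt{- \frac{2698}{-360} + F{\left(15,R \right)}} = \sqrt{- \frac{2698}{-360} + \left(-45 + 60 \cdot 15\right)} = \sqrt{\left(-2698\right) \left(- \frac{1}{360}\right) + \left(-45 + 900\right)} = \sqrt{\frac{1349}{180} + 855} = \sqrt{\frac{155249}{180}} = \frac{\sqrt{776245}}{30}$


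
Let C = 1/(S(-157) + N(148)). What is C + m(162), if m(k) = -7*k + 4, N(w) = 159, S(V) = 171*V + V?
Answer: -30334851/26845 ≈ -1130.0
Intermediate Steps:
S(V) = 172*V
C = -1/26845 (C = 1/(172*(-157) + 159) = 1/(-27004 + 159) = 1/(-26845) = -1/26845 ≈ -3.7251e-5)
m(k) = 4 - 7*k
C + m(162) = -1/26845 + (4 - 7*162) = -1/26845 + (4 - 1134) = -1/26845 - 1130 = -30334851/26845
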